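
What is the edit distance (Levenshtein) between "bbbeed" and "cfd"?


Computing edit distance: "bbbeed" -> "cfd"
DP table:
           c    f    d
      0    1    2    3
  b   1    1    2    3
  b   2    2    2    3
  b   3    3    3    3
  e   4    4    4    4
  e   5    5    5    5
  d   6    6    6    5
Edit distance = dp[6][3] = 5

5


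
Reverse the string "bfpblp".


Input: bfpblp
Reading characters right to left:
  Position 5: 'p'
  Position 4: 'l'
  Position 3: 'b'
  Position 2: 'p'
  Position 1: 'f'
  Position 0: 'b'
Reversed: plbpfb

plbpfb


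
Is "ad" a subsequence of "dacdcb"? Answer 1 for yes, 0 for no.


Check if "ad" is a subsequence of "dacdcb"
Greedy scan:
  Position 0 ('d'): no match needed
  Position 1 ('a'): matches sub[0] = 'a'
  Position 2 ('c'): no match needed
  Position 3 ('d'): matches sub[1] = 'd'
  Position 4 ('c'): no match needed
  Position 5 ('b'): no match needed
All 2 characters matched => is a subsequence

1


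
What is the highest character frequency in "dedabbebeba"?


Input: dedabbebeba
Character counts:
  'a': 2
  'b': 4
  'd': 2
  'e': 3
Maximum frequency: 4

4


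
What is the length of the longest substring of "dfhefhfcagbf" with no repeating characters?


Input: "dfhefhfcagbf"
Sliding window (track last position of each char):
  Position 0 ('d'): window [0,0] length 1 -- new best
  Position 1 ('f'): window [0,1] length 2 -- new best
  Position 2 ('h'): window [0,2] length 3 -- new best
  Position 3 ('e'): window [0,3] length 4 -- new best
  Position 4 ('f'): repeat (last at 1), move window start to 2
  Position 4 ('f'): window [2,4] length 3
  Position 5 ('h'): repeat (last at 2), move window start to 3
  Position 5 ('h'): window [3,5] length 3
  Position 6 ('f'): repeat (last at 4), move window start to 5
  Position 6 ('f'): window [5,6] length 2
  Position 7 ('c'): window [5,7] length 3
  Position 8 ('a'): window [5,8] length 4
  Position 9 ('g'): window [5,9] length 5 -- new best
  Position 10 ('b'): window [5,10] length 6 -- new best
  Position 11 ('f'): repeat (last at 6), move window start to 7
  Position 11 ('f'): window [7,11] length 5
Longest substring with no repeats: "hfcagb" with length 6

6


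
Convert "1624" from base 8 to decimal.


Input: "1624" in base 8
Positional expansion:
  Digit '1' (value 1) x 8^3 = 512
  Digit '6' (value 6) x 8^2 = 384
  Digit '2' (value 2) x 8^1 = 16
  Digit '4' (value 4) x 8^0 = 4
Sum = 916

916


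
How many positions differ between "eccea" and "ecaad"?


Comparing "eccea" and "ecaad" position by position:
  Position 0: 'e' vs 'e' => same
  Position 1: 'c' vs 'c' => same
  Position 2: 'c' vs 'a' => DIFFER
  Position 3: 'e' vs 'a' => DIFFER
  Position 4: 'a' vs 'd' => DIFFER
Positions that differ: 3

3


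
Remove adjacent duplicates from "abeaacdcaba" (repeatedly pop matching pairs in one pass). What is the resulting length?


Input: abeaacdcaba
Stack-based adjacent duplicate removal:
  Read 'a': push. Stack: a
  Read 'b': push. Stack: ab
  Read 'e': push. Stack: abe
  Read 'a': push. Stack: abea
  Read 'a': matches stack top 'a' => pop. Stack: abe
  Read 'c': push. Stack: abec
  Read 'd': push. Stack: abecd
  Read 'c': push. Stack: abecdc
  Read 'a': push. Stack: abecdca
  Read 'b': push. Stack: abecdcab
  Read 'a': push. Stack: abecdcaba
Final stack: "abecdcaba" (length 9)

9


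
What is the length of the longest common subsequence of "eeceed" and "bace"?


LCS of "eeceed" and "bace"
DP table:
           b    a    c    e
      0    0    0    0    0
  e   0    0    0    0    1
  e   0    0    0    0    1
  c   0    0    0    1    1
  e   0    0    0    1    2
  e   0    0    0    1    2
  d   0    0    0    1    2
LCS length = dp[6][4] = 2

2


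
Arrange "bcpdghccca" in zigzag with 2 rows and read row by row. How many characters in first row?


Zigzag "bcpdghccca" into 2 rows:
Placing characters:
  'b' => row 0
  'c' => row 1
  'p' => row 0
  'd' => row 1
  'g' => row 0
  'h' => row 1
  'c' => row 0
  'c' => row 1
  'c' => row 0
  'a' => row 1
Rows:
  Row 0: "bpgcc"
  Row 1: "cdhca"
First row length: 5

5


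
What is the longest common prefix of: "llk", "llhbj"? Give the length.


Words: llk, llhbj
  Position 0: all 'l' => match
  Position 1: all 'l' => match
  Position 2: ('k', 'h') => mismatch, stop
LCP = "ll" (length 2)

2


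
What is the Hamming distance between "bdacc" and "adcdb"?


Comparing "bdacc" and "adcdb" position by position:
  Position 0: 'b' vs 'a' => differ
  Position 1: 'd' vs 'd' => same
  Position 2: 'a' vs 'c' => differ
  Position 3: 'c' vs 'd' => differ
  Position 4: 'c' vs 'b' => differ
Total differences (Hamming distance): 4

4


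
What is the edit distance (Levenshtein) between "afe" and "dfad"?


Computing edit distance: "afe" -> "dfad"
DP table:
           d    f    a    d
      0    1    2    3    4
  a   1    1    2    2    3
  f   2    2    1    2    3
  e   3    3    2    2    3
Edit distance = dp[3][4] = 3

3


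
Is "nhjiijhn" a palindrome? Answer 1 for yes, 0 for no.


Input: nhjiijhn
Reversed: nhjiijhn
  Compare pos 0 ('n') with pos 7 ('n'): match
  Compare pos 1 ('h') with pos 6 ('h'): match
  Compare pos 2 ('j') with pos 5 ('j'): match
  Compare pos 3 ('i') with pos 4 ('i'): match
Result: palindrome

1


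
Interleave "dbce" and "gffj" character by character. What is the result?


Interleaving "dbce" and "gffj":
  Position 0: 'd' from first, 'g' from second => "dg"
  Position 1: 'b' from first, 'f' from second => "bf"
  Position 2: 'c' from first, 'f' from second => "cf"
  Position 3: 'e' from first, 'j' from second => "ej"
Result: dgbfcfej

dgbfcfej


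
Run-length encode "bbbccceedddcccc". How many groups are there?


Input: bbbccceedddcccc
Scanning for consecutive runs:
  Group 1: 'b' x 3 (positions 0-2)
  Group 2: 'c' x 3 (positions 3-5)
  Group 3: 'e' x 2 (positions 6-7)
  Group 4: 'd' x 3 (positions 8-10)
  Group 5: 'c' x 4 (positions 11-14)
Total groups: 5

5


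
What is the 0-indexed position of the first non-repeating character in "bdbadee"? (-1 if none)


Input: bdbadee
Character frequencies:
  'a': 1
  'b': 2
  'd': 2
  'e': 2
Scanning left to right for freq == 1:
  Position 0 ('b'): freq=2, skip
  Position 1 ('d'): freq=2, skip
  Position 2 ('b'): freq=2, skip
  Position 3 ('a'): unique! => answer = 3

3


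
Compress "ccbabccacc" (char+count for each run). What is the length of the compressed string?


Input: ccbabccacc
Runs:
  'c' x 2 => "c2"
  'b' x 1 => "b1"
  'a' x 1 => "a1"
  'b' x 1 => "b1"
  'c' x 2 => "c2"
  'a' x 1 => "a1"
  'c' x 2 => "c2"
Compressed: "c2b1a1b1c2a1c2"
Compressed length: 14

14


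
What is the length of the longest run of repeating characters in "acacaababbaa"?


Input: "acacaababbaa"
Scanning for longest run:
  Position 1 ('c'): new char, reset run to 1
  Position 2 ('a'): new char, reset run to 1
  Position 3 ('c'): new char, reset run to 1
  Position 4 ('a'): new char, reset run to 1
  Position 5 ('a'): continues run of 'a', length=2
  Position 6 ('b'): new char, reset run to 1
  Position 7 ('a'): new char, reset run to 1
  Position 8 ('b'): new char, reset run to 1
  Position 9 ('b'): continues run of 'b', length=2
  Position 10 ('a'): new char, reset run to 1
  Position 11 ('a'): continues run of 'a', length=2
Longest run: 'a' with length 2

2


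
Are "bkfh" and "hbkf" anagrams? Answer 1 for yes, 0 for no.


Strings: "bkfh", "hbkf"
Sorted first:  bfhk
Sorted second: bfhk
Sorted forms match => anagrams

1


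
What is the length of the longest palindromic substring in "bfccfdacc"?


Input: "bfccfdacc"
Checking substrings for palindromes:
  [1:5] "fccf" (len 4) => palindrome
  [2:4] "cc" (len 2) => palindrome
  [7:9] "cc" (len 2) => palindrome
Longest palindromic substring: "fccf" with length 4

4


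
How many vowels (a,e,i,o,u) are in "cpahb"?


Input: cpahb
Checking each character:
  'c' at position 0: consonant
  'p' at position 1: consonant
  'a' at position 2: vowel (running total: 1)
  'h' at position 3: consonant
  'b' at position 4: consonant
Total vowels: 1

1


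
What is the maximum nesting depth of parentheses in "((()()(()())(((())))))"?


Input: "((()()(()())(((())))))"
Tracking depth:
  Position 0 '(': depth becomes 1
  Position 1 '(': depth becomes 2
  Position 2 '(': depth becomes 3
  Position 3 ')': depth becomes 2
  Position 4 '(': depth becomes 3
  Position 5 ')': depth becomes 2
  Position 6 '(': depth becomes 3
  Position 7 '(': depth becomes 4
  Position 8 ')': depth becomes 3
  Position 9 '(': depth becomes 4
  Position 10 ')': depth becomes 3
  Position 11 ')': depth becomes 2
  Position 12 '(': depth becomes 3
  Position 13 '(': depth becomes 4
  Position 14 '(': depth becomes 5
  Position 15 '(': depth becomes 6
  Position 16 ')': depth becomes 5
  Position 17 ')': depth becomes 4
  Position 18 ')': depth becomes 3
  Position 19 ')': depth becomes 2
  Position 20 ')': depth becomes 1
  Position 21 ')': depth becomes 0
Maximum depth reached: 6

6


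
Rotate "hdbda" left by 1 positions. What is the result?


Input: "hdbda", rotate left by 1
First 1 characters: "h"
Remaining characters: "dbda"
Concatenate remaining + first: "dbda" + "h" = "dbdah"

dbdah


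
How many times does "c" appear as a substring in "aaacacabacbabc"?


Searching for "c" in "aaacacabacbabc"
Scanning each position:
  Position 0: "a" => no
  Position 1: "a" => no
  Position 2: "a" => no
  Position 3: "c" => MATCH
  Position 4: "a" => no
  Position 5: "c" => MATCH
  Position 6: "a" => no
  Position 7: "b" => no
  Position 8: "a" => no
  Position 9: "c" => MATCH
  Position 10: "b" => no
  Position 11: "a" => no
  Position 12: "b" => no
  Position 13: "c" => MATCH
Total occurrences: 4

4


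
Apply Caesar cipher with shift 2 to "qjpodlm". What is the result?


Caesar cipher: shift "qjpodlm" by 2
  'q' (pos 16) + 2 = pos 18 = 's'
  'j' (pos 9) + 2 = pos 11 = 'l'
  'p' (pos 15) + 2 = pos 17 = 'r'
  'o' (pos 14) + 2 = pos 16 = 'q'
  'd' (pos 3) + 2 = pos 5 = 'f'
  'l' (pos 11) + 2 = pos 13 = 'n'
  'm' (pos 12) + 2 = pos 14 = 'o'
Result: slrqfno

slrqfno


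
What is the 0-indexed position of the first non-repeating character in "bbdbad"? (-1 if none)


Input: bbdbad
Character frequencies:
  'a': 1
  'b': 3
  'd': 2
Scanning left to right for freq == 1:
  Position 0 ('b'): freq=3, skip
  Position 1 ('b'): freq=3, skip
  Position 2 ('d'): freq=2, skip
  Position 3 ('b'): freq=3, skip
  Position 4 ('a'): unique! => answer = 4

4


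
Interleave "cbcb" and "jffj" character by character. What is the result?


Interleaving "cbcb" and "jffj":
  Position 0: 'c' from first, 'j' from second => "cj"
  Position 1: 'b' from first, 'f' from second => "bf"
  Position 2: 'c' from first, 'f' from second => "cf"
  Position 3: 'b' from first, 'j' from second => "bj"
Result: cjbfcfbj

cjbfcfbj


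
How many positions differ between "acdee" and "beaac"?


Comparing "acdee" and "beaac" position by position:
  Position 0: 'a' vs 'b' => DIFFER
  Position 1: 'c' vs 'e' => DIFFER
  Position 2: 'd' vs 'a' => DIFFER
  Position 3: 'e' vs 'a' => DIFFER
  Position 4: 'e' vs 'c' => DIFFER
Positions that differ: 5

5


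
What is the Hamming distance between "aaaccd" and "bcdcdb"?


Comparing "aaaccd" and "bcdcdb" position by position:
  Position 0: 'a' vs 'b' => differ
  Position 1: 'a' vs 'c' => differ
  Position 2: 'a' vs 'd' => differ
  Position 3: 'c' vs 'c' => same
  Position 4: 'c' vs 'd' => differ
  Position 5: 'd' vs 'b' => differ
Total differences (Hamming distance): 5

5


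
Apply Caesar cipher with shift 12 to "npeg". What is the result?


Caesar cipher: shift "npeg" by 12
  'n' (pos 13) + 12 = pos 25 = 'z'
  'p' (pos 15) + 12 = pos 1 = 'b'
  'e' (pos 4) + 12 = pos 16 = 'q'
  'g' (pos 6) + 12 = pos 18 = 's'
Result: zbqs

zbqs


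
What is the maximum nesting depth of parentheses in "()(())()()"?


Input: "()(())()()"
Tracking depth:
  Position 0 '(': depth becomes 1
  Position 1 ')': depth becomes 0
  Position 2 '(': depth becomes 1
  Position 3 '(': depth becomes 2
  Position 4 ')': depth becomes 1
  Position 5 ')': depth becomes 0
  Position 6 '(': depth becomes 1
  Position 7 ')': depth becomes 0
  Position 8 '(': depth becomes 1
  Position 9 ')': depth becomes 0
Maximum depth reached: 2

2


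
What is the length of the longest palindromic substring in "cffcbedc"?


Input: "cffcbedc"
Checking substrings for palindromes:
  [0:4] "cffc" (len 4) => palindrome
  [1:3] "ff" (len 2) => palindrome
Longest palindromic substring: "cffc" with length 4

4


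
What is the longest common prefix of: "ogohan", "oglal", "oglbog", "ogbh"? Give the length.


Words: ogohan, oglal, oglbog, ogbh
  Position 0: all 'o' => match
  Position 1: all 'g' => match
  Position 2: ('o', 'l', 'l', 'b') => mismatch, stop
LCP = "og" (length 2)

2


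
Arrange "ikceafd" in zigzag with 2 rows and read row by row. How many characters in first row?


Zigzag "ikceafd" into 2 rows:
Placing characters:
  'i' => row 0
  'k' => row 1
  'c' => row 0
  'e' => row 1
  'a' => row 0
  'f' => row 1
  'd' => row 0
Rows:
  Row 0: "icad"
  Row 1: "kef"
First row length: 4

4


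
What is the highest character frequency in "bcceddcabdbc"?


Input: bcceddcabdbc
Character counts:
  'a': 1
  'b': 3
  'c': 4
  'd': 3
  'e': 1
Maximum frequency: 4

4


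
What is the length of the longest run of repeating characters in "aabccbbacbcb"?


Input: "aabccbbacbcb"
Scanning for longest run:
  Position 1 ('a'): continues run of 'a', length=2
  Position 2 ('b'): new char, reset run to 1
  Position 3 ('c'): new char, reset run to 1
  Position 4 ('c'): continues run of 'c', length=2
  Position 5 ('b'): new char, reset run to 1
  Position 6 ('b'): continues run of 'b', length=2
  Position 7 ('a'): new char, reset run to 1
  Position 8 ('c'): new char, reset run to 1
  Position 9 ('b'): new char, reset run to 1
  Position 10 ('c'): new char, reset run to 1
  Position 11 ('b'): new char, reset run to 1
Longest run: 'a' with length 2

2


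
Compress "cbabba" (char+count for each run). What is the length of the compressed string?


Input: cbabba
Runs:
  'c' x 1 => "c1"
  'b' x 1 => "b1"
  'a' x 1 => "a1"
  'b' x 2 => "b2"
  'a' x 1 => "a1"
Compressed: "c1b1a1b2a1"
Compressed length: 10

10


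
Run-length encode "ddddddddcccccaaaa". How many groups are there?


Input: ddddddddcccccaaaa
Scanning for consecutive runs:
  Group 1: 'd' x 8 (positions 0-7)
  Group 2: 'c' x 5 (positions 8-12)
  Group 3: 'a' x 4 (positions 13-16)
Total groups: 3

3


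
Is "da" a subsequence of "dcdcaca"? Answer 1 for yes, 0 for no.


Check if "da" is a subsequence of "dcdcaca"
Greedy scan:
  Position 0 ('d'): matches sub[0] = 'd'
  Position 1 ('c'): no match needed
  Position 2 ('d'): no match needed
  Position 3 ('c'): no match needed
  Position 4 ('a'): matches sub[1] = 'a'
  Position 5 ('c'): no match needed
  Position 6 ('a'): no match needed
All 2 characters matched => is a subsequence

1


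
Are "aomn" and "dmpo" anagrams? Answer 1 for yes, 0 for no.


Strings: "aomn", "dmpo"
Sorted first:  amno
Sorted second: dmop
Differ at position 0: 'a' vs 'd' => not anagrams

0


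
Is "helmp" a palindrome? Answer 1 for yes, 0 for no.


Input: helmp
Reversed: pmleh
  Compare pos 0 ('h') with pos 4 ('p'): MISMATCH
  Compare pos 1 ('e') with pos 3 ('m'): MISMATCH
Result: not a palindrome

0


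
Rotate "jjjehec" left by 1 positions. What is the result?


Input: "jjjehec", rotate left by 1
First 1 characters: "j"
Remaining characters: "jjehec"
Concatenate remaining + first: "jjehec" + "j" = "jjehecj"

jjehecj


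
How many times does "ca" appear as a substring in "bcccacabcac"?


Searching for "ca" in "bcccacabcac"
Scanning each position:
  Position 0: "bc" => no
  Position 1: "cc" => no
  Position 2: "cc" => no
  Position 3: "ca" => MATCH
  Position 4: "ac" => no
  Position 5: "ca" => MATCH
  Position 6: "ab" => no
  Position 7: "bc" => no
  Position 8: "ca" => MATCH
  Position 9: "ac" => no
Total occurrences: 3

3


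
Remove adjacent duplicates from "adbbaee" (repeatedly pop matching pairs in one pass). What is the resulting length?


Input: adbbaee
Stack-based adjacent duplicate removal:
  Read 'a': push. Stack: a
  Read 'd': push. Stack: ad
  Read 'b': push. Stack: adb
  Read 'b': matches stack top 'b' => pop. Stack: ad
  Read 'a': push. Stack: ada
  Read 'e': push. Stack: adae
  Read 'e': matches stack top 'e' => pop. Stack: ada
Final stack: "ada" (length 3)

3


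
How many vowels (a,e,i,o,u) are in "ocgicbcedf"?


Input: ocgicbcedf
Checking each character:
  'o' at position 0: vowel (running total: 1)
  'c' at position 1: consonant
  'g' at position 2: consonant
  'i' at position 3: vowel (running total: 2)
  'c' at position 4: consonant
  'b' at position 5: consonant
  'c' at position 6: consonant
  'e' at position 7: vowel (running total: 3)
  'd' at position 8: consonant
  'f' at position 9: consonant
Total vowels: 3

3


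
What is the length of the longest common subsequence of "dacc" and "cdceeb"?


LCS of "dacc" and "cdceeb"
DP table:
           c    d    c    e    e    b
      0    0    0    0    0    0    0
  d   0    0    1    1    1    1    1
  a   0    0    1    1    1    1    1
  c   0    1    1    2    2    2    2
  c   0    1    1    2    2    2    2
LCS length = dp[4][6] = 2

2


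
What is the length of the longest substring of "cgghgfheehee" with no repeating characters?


Input: "cgghgfheehee"
Sliding window (track last position of each char):
  Position 0 ('c'): window [0,0] length 1 -- new best
  Position 1 ('g'): window [0,1] length 2 -- new best
  Position 2 ('g'): repeat (last at 1), move window start to 2
  Position 2 ('g'): window [2,2] length 1
  Position 3 ('h'): window [2,3] length 2
  Position 4 ('g'): repeat (last at 2), move window start to 3
  Position 4 ('g'): window [3,4] length 2
  Position 5 ('f'): window [3,5] length 3 -- new best
  Position 6 ('h'): repeat (last at 3), move window start to 4
  Position 6 ('h'): window [4,6] length 3
  Position 7 ('e'): window [4,7] length 4 -- new best
  Position 8 ('e'): repeat (last at 7), move window start to 8
  Position 8 ('e'): window [8,8] length 1
  Position 9 ('h'): window [8,9] length 2
  Position 10 ('e'): repeat (last at 8), move window start to 9
  Position 10 ('e'): window [9,10] length 2
  Position 11 ('e'): repeat (last at 10), move window start to 11
  Position 11 ('e'): window [11,11] length 1
Longest substring with no repeats: "gfhe" with length 4

4


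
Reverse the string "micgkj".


Input: micgkj
Reading characters right to left:
  Position 5: 'j'
  Position 4: 'k'
  Position 3: 'g'
  Position 2: 'c'
  Position 1: 'i'
  Position 0: 'm'
Reversed: jkgcim

jkgcim


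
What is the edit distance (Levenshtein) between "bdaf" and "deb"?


Computing edit distance: "bdaf" -> "deb"
DP table:
           d    e    b
      0    1    2    3
  b   1    1    2    2
  d   2    1    2    3
  a   3    2    2    3
  f   4    3    3    3
Edit distance = dp[4][3] = 3

3


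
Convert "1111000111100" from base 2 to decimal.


Input: "1111000111100" in base 2
Positional expansion:
  Digit '1' (value 1) x 2^12 = 4096
  Digit '1' (value 1) x 2^11 = 2048
  Digit '1' (value 1) x 2^10 = 1024
  Digit '1' (value 1) x 2^9 = 512
  Digit '0' (value 0) x 2^8 = 0
  Digit '0' (value 0) x 2^7 = 0
  Digit '0' (value 0) x 2^6 = 0
  Digit '1' (value 1) x 2^5 = 32
  Digit '1' (value 1) x 2^4 = 16
  Digit '1' (value 1) x 2^3 = 8
  Digit '1' (value 1) x 2^2 = 4
  Digit '0' (value 0) x 2^1 = 0
  Digit '0' (value 0) x 2^0 = 0
Sum = 7740

7740


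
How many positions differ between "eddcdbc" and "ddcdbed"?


Comparing "eddcdbc" and "ddcdbed" position by position:
  Position 0: 'e' vs 'd' => DIFFER
  Position 1: 'd' vs 'd' => same
  Position 2: 'd' vs 'c' => DIFFER
  Position 3: 'c' vs 'd' => DIFFER
  Position 4: 'd' vs 'b' => DIFFER
  Position 5: 'b' vs 'e' => DIFFER
  Position 6: 'c' vs 'd' => DIFFER
Positions that differ: 6

6


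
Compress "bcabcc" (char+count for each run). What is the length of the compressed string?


Input: bcabcc
Runs:
  'b' x 1 => "b1"
  'c' x 1 => "c1"
  'a' x 1 => "a1"
  'b' x 1 => "b1"
  'c' x 2 => "c2"
Compressed: "b1c1a1b1c2"
Compressed length: 10

10


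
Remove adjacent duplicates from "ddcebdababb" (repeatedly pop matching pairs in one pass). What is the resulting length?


Input: ddcebdababb
Stack-based adjacent duplicate removal:
  Read 'd': push. Stack: d
  Read 'd': matches stack top 'd' => pop. Stack: (empty)
  Read 'c': push. Stack: c
  Read 'e': push. Stack: ce
  Read 'b': push. Stack: ceb
  Read 'd': push. Stack: cebd
  Read 'a': push. Stack: cebda
  Read 'b': push. Stack: cebdab
  Read 'a': push. Stack: cebdaba
  Read 'b': push. Stack: cebdabab
  Read 'b': matches stack top 'b' => pop. Stack: cebdaba
Final stack: "cebdaba" (length 7)

7


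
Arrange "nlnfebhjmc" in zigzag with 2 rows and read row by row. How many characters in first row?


Zigzag "nlnfebhjmc" into 2 rows:
Placing characters:
  'n' => row 0
  'l' => row 1
  'n' => row 0
  'f' => row 1
  'e' => row 0
  'b' => row 1
  'h' => row 0
  'j' => row 1
  'm' => row 0
  'c' => row 1
Rows:
  Row 0: "nnehm"
  Row 1: "lfbjc"
First row length: 5

5


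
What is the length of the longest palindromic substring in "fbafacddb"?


Input: "fbafacddb"
Checking substrings for palindromes:
  [2:5] "afa" (len 3) => palindrome
  [6:8] "dd" (len 2) => palindrome
Longest palindromic substring: "afa" with length 3

3


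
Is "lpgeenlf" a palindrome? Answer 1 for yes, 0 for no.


Input: lpgeenlf
Reversed: flneegpl
  Compare pos 0 ('l') with pos 7 ('f'): MISMATCH
  Compare pos 1 ('p') with pos 6 ('l'): MISMATCH
  Compare pos 2 ('g') with pos 5 ('n'): MISMATCH
  Compare pos 3 ('e') with pos 4 ('e'): match
Result: not a palindrome

0


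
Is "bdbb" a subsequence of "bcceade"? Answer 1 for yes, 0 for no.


Check if "bdbb" is a subsequence of "bcceade"
Greedy scan:
  Position 0 ('b'): matches sub[0] = 'b'
  Position 1 ('c'): no match needed
  Position 2 ('c'): no match needed
  Position 3 ('e'): no match needed
  Position 4 ('a'): no match needed
  Position 5 ('d'): matches sub[1] = 'd'
  Position 6 ('e'): no match needed
Only matched 2/4 characters => not a subsequence

0


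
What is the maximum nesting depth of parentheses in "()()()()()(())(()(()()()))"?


Input: "()()()()()(())(()(()()()))"
Tracking depth:
  Position 0 '(': depth becomes 1
  Position 1 ')': depth becomes 0
  Position 2 '(': depth becomes 1
  Position 3 ')': depth becomes 0
  Position 4 '(': depth becomes 1
  Position 5 ')': depth becomes 0
  Position 6 '(': depth becomes 1
  Position 7 ')': depth becomes 0
  Position 8 '(': depth becomes 1
  Position 9 ')': depth becomes 0
  Position 10 '(': depth becomes 1
  Position 11 '(': depth becomes 2
  Position 12 ')': depth becomes 1
  Position 13 ')': depth becomes 0
  Position 14 '(': depth becomes 1
  Position 15 '(': depth becomes 2
  Position 16 ')': depth becomes 1
  Position 17 '(': depth becomes 2
  Position 18 '(': depth becomes 3
  Position 19 ')': depth becomes 2
  Position 20 '(': depth becomes 3
  Position 21 ')': depth becomes 2
  Position 22 '(': depth becomes 3
  Position 23 ')': depth becomes 2
  Position 24 ')': depth becomes 1
  Position 25 ')': depth becomes 0
Maximum depth reached: 3

3


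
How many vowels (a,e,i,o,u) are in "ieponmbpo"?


Input: ieponmbpo
Checking each character:
  'i' at position 0: vowel (running total: 1)
  'e' at position 1: vowel (running total: 2)
  'p' at position 2: consonant
  'o' at position 3: vowel (running total: 3)
  'n' at position 4: consonant
  'm' at position 5: consonant
  'b' at position 6: consonant
  'p' at position 7: consonant
  'o' at position 8: vowel (running total: 4)
Total vowels: 4

4


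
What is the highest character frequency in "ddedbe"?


Input: ddedbe
Character counts:
  'b': 1
  'd': 3
  'e': 2
Maximum frequency: 3

3


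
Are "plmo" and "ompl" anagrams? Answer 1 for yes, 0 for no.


Strings: "plmo", "ompl"
Sorted first:  lmop
Sorted second: lmop
Sorted forms match => anagrams

1


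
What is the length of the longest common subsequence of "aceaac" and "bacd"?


LCS of "aceaac" and "bacd"
DP table:
           b    a    c    d
      0    0    0    0    0
  a   0    0    1    1    1
  c   0    0    1    2    2
  e   0    0    1    2    2
  a   0    0    1    2    2
  a   0    0    1    2    2
  c   0    0    1    2    2
LCS length = dp[6][4] = 2

2


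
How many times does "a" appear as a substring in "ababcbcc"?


Searching for "a" in "ababcbcc"
Scanning each position:
  Position 0: "a" => MATCH
  Position 1: "b" => no
  Position 2: "a" => MATCH
  Position 3: "b" => no
  Position 4: "c" => no
  Position 5: "b" => no
  Position 6: "c" => no
  Position 7: "c" => no
Total occurrences: 2

2


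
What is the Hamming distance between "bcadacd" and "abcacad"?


Comparing "bcadacd" and "abcacad" position by position:
  Position 0: 'b' vs 'a' => differ
  Position 1: 'c' vs 'b' => differ
  Position 2: 'a' vs 'c' => differ
  Position 3: 'd' vs 'a' => differ
  Position 4: 'a' vs 'c' => differ
  Position 5: 'c' vs 'a' => differ
  Position 6: 'd' vs 'd' => same
Total differences (Hamming distance): 6

6


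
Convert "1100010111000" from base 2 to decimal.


Input: "1100010111000" in base 2
Positional expansion:
  Digit '1' (value 1) x 2^12 = 4096
  Digit '1' (value 1) x 2^11 = 2048
  Digit '0' (value 0) x 2^10 = 0
  Digit '0' (value 0) x 2^9 = 0
  Digit '0' (value 0) x 2^8 = 0
  Digit '1' (value 1) x 2^7 = 128
  Digit '0' (value 0) x 2^6 = 0
  Digit '1' (value 1) x 2^5 = 32
  Digit '1' (value 1) x 2^4 = 16
  Digit '1' (value 1) x 2^3 = 8
  Digit '0' (value 0) x 2^2 = 0
  Digit '0' (value 0) x 2^1 = 0
  Digit '0' (value 0) x 2^0 = 0
Sum = 6328

6328


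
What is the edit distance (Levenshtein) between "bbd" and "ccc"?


Computing edit distance: "bbd" -> "ccc"
DP table:
           c    c    c
      0    1    2    3
  b   1    1    2    3
  b   2    2    2    3
  d   3    3    3    3
Edit distance = dp[3][3] = 3

3


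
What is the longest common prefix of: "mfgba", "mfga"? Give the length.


Words: mfgba, mfga
  Position 0: all 'm' => match
  Position 1: all 'f' => match
  Position 2: all 'g' => match
  Position 3: ('b', 'a') => mismatch, stop
LCP = "mfg" (length 3)

3


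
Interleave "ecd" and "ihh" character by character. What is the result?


Interleaving "ecd" and "ihh":
  Position 0: 'e' from first, 'i' from second => "ei"
  Position 1: 'c' from first, 'h' from second => "ch"
  Position 2: 'd' from first, 'h' from second => "dh"
Result: eichdh

eichdh


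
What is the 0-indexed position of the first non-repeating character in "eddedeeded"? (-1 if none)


Input: eddedeeded
Character frequencies:
  'd': 5
  'e': 5
Scanning left to right for freq == 1:
  Position 0 ('e'): freq=5, skip
  Position 1 ('d'): freq=5, skip
  Position 2 ('d'): freq=5, skip
  Position 3 ('e'): freq=5, skip
  Position 4 ('d'): freq=5, skip
  Position 5 ('e'): freq=5, skip
  Position 6 ('e'): freq=5, skip
  Position 7 ('d'): freq=5, skip
  Position 8 ('e'): freq=5, skip
  Position 9 ('d'): freq=5, skip
  No unique character found => answer = -1

-1


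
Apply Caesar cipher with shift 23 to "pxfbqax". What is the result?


Caesar cipher: shift "pxfbqax" by 23
  'p' (pos 15) + 23 = pos 12 = 'm'
  'x' (pos 23) + 23 = pos 20 = 'u'
  'f' (pos 5) + 23 = pos 2 = 'c'
  'b' (pos 1) + 23 = pos 24 = 'y'
  'q' (pos 16) + 23 = pos 13 = 'n'
  'a' (pos 0) + 23 = pos 23 = 'x'
  'x' (pos 23) + 23 = pos 20 = 'u'
Result: mucynxu

mucynxu


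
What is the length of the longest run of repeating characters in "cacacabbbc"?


Input: "cacacabbbc"
Scanning for longest run:
  Position 1 ('a'): new char, reset run to 1
  Position 2 ('c'): new char, reset run to 1
  Position 3 ('a'): new char, reset run to 1
  Position 4 ('c'): new char, reset run to 1
  Position 5 ('a'): new char, reset run to 1
  Position 6 ('b'): new char, reset run to 1
  Position 7 ('b'): continues run of 'b', length=2
  Position 8 ('b'): continues run of 'b', length=3
  Position 9 ('c'): new char, reset run to 1
Longest run: 'b' with length 3

3


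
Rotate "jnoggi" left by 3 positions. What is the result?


Input: "jnoggi", rotate left by 3
First 3 characters: "jno"
Remaining characters: "ggi"
Concatenate remaining + first: "ggi" + "jno" = "ggijno"

ggijno


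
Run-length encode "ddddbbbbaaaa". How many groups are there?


Input: ddddbbbbaaaa
Scanning for consecutive runs:
  Group 1: 'd' x 4 (positions 0-3)
  Group 2: 'b' x 4 (positions 4-7)
  Group 3: 'a' x 4 (positions 8-11)
Total groups: 3

3


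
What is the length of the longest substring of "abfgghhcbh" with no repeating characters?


Input: "abfgghhcbh"
Sliding window (track last position of each char):
  Position 0 ('a'): window [0,0] length 1 -- new best
  Position 1 ('b'): window [0,1] length 2 -- new best
  Position 2 ('f'): window [0,2] length 3 -- new best
  Position 3 ('g'): window [0,3] length 4 -- new best
  Position 4 ('g'): repeat (last at 3), move window start to 4
  Position 4 ('g'): window [4,4] length 1
  Position 5 ('h'): window [4,5] length 2
  Position 6 ('h'): repeat (last at 5), move window start to 6
  Position 6 ('h'): window [6,6] length 1
  Position 7 ('c'): window [6,7] length 2
  Position 8 ('b'): window [6,8] length 3
  Position 9 ('h'): repeat (last at 6), move window start to 7
  Position 9 ('h'): window [7,9] length 3
Longest substring with no repeats: "abfg" with length 4

4


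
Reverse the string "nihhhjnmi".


Input: nihhhjnmi
Reading characters right to left:
  Position 8: 'i'
  Position 7: 'm'
  Position 6: 'n'
  Position 5: 'j'
  Position 4: 'h'
  Position 3: 'h'
  Position 2: 'h'
  Position 1: 'i'
  Position 0: 'n'
Reversed: imnjhhhin

imnjhhhin


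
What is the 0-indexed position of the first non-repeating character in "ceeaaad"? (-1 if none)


Input: ceeaaad
Character frequencies:
  'a': 3
  'c': 1
  'd': 1
  'e': 2
Scanning left to right for freq == 1:
  Position 0 ('c'): unique! => answer = 0

0


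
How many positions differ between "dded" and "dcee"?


Comparing "dded" and "dcee" position by position:
  Position 0: 'd' vs 'd' => same
  Position 1: 'd' vs 'c' => DIFFER
  Position 2: 'e' vs 'e' => same
  Position 3: 'd' vs 'e' => DIFFER
Positions that differ: 2

2


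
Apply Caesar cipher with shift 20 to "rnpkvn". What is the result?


Caesar cipher: shift "rnpkvn" by 20
  'r' (pos 17) + 20 = pos 11 = 'l'
  'n' (pos 13) + 20 = pos 7 = 'h'
  'p' (pos 15) + 20 = pos 9 = 'j'
  'k' (pos 10) + 20 = pos 4 = 'e'
  'v' (pos 21) + 20 = pos 15 = 'p'
  'n' (pos 13) + 20 = pos 7 = 'h'
Result: lhjeph

lhjeph


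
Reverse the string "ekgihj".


Input: ekgihj
Reading characters right to left:
  Position 5: 'j'
  Position 4: 'h'
  Position 3: 'i'
  Position 2: 'g'
  Position 1: 'k'
  Position 0: 'e'
Reversed: jhigke

jhigke


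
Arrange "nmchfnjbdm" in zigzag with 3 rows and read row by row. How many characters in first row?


Zigzag "nmchfnjbdm" into 3 rows:
Placing characters:
  'n' => row 0
  'm' => row 1
  'c' => row 2
  'h' => row 1
  'f' => row 0
  'n' => row 1
  'j' => row 2
  'b' => row 1
  'd' => row 0
  'm' => row 1
Rows:
  Row 0: "nfd"
  Row 1: "mhnbm"
  Row 2: "cj"
First row length: 3

3


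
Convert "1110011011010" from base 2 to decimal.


Input: "1110011011010" in base 2
Positional expansion:
  Digit '1' (value 1) x 2^12 = 4096
  Digit '1' (value 1) x 2^11 = 2048
  Digit '1' (value 1) x 2^10 = 1024
  Digit '0' (value 0) x 2^9 = 0
  Digit '0' (value 0) x 2^8 = 0
  Digit '1' (value 1) x 2^7 = 128
  Digit '1' (value 1) x 2^6 = 64
  Digit '0' (value 0) x 2^5 = 0
  Digit '1' (value 1) x 2^4 = 16
  Digit '1' (value 1) x 2^3 = 8
  Digit '0' (value 0) x 2^2 = 0
  Digit '1' (value 1) x 2^1 = 2
  Digit '0' (value 0) x 2^0 = 0
Sum = 7386

7386


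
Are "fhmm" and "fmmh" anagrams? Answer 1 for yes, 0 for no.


Strings: "fhmm", "fmmh"
Sorted first:  fhmm
Sorted second: fhmm
Sorted forms match => anagrams

1


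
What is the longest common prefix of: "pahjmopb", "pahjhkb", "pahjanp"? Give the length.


Words: pahjmopb, pahjhkb, pahjanp
  Position 0: all 'p' => match
  Position 1: all 'a' => match
  Position 2: all 'h' => match
  Position 3: all 'j' => match
  Position 4: ('m', 'h', 'a') => mismatch, stop
LCP = "pahj" (length 4)

4


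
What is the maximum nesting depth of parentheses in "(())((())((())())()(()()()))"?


Input: "(())((())((())())()(()()()))"
Tracking depth:
  Position 0 '(': depth becomes 1
  Position 1 '(': depth becomes 2
  Position 2 ')': depth becomes 1
  Position 3 ')': depth becomes 0
  Position 4 '(': depth becomes 1
  Position 5 '(': depth becomes 2
  Position 6 '(': depth becomes 3
  Position 7 ')': depth becomes 2
  Position 8 ')': depth becomes 1
  Position 9 '(': depth becomes 2
  Position 10 '(': depth becomes 3
  Position 11 '(': depth becomes 4
  Position 12 ')': depth becomes 3
  Position 13 ')': depth becomes 2
  Position 14 '(': depth becomes 3
  Position 15 ')': depth becomes 2
  Position 16 ')': depth becomes 1
  Position 17 '(': depth becomes 2
  Position 18 ')': depth becomes 1
  Position 19 '(': depth becomes 2
  Position 20 '(': depth becomes 3
  Position 21 ')': depth becomes 2
  Position 22 '(': depth becomes 3
  Position 23 ')': depth becomes 2
  Position 24 '(': depth becomes 3
  Position 25 ')': depth becomes 2
  Position 26 ')': depth becomes 1
  Position 27 ')': depth becomes 0
Maximum depth reached: 4

4


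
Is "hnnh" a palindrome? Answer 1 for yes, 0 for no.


Input: hnnh
Reversed: hnnh
  Compare pos 0 ('h') with pos 3 ('h'): match
  Compare pos 1 ('n') with pos 2 ('n'): match
Result: palindrome

1


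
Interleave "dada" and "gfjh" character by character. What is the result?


Interleaving "dada" and "gfjh":
  Position 0: 'd' from first, 'g' from second => "dg"
  Position 1: 'a' from first, 'f' from second => "af"
  Position 2: 'd' from first, 'j' from second => "dj"
  Position 3: 'a' from first, 'h' from second => "ah"
Result: dgafdjah

dgafdjah


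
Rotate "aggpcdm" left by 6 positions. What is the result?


Input: "aggpcdm", rotate left by 6
First 6 characters: "aggpcd"
Remaining characters: "m"
Concatenate remaining + first: "m" + "aggpcd" = "maggpcd"

maggpcd


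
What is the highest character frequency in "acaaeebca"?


Input: acaaeebca
Character counts:
  'a': 4
  'b': 1
  'c': 2
  'e': 2
Maximum frequency: 4

4


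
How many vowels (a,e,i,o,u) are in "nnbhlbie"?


Input: nnbhlbie
Checking each character:
  'n' at position 0: consonant
  'n' at position 1: consonant
  'b' at position 2: consonant
  'h' at position 3: consonant
  'l' at position 4: consonant
  'b' at position 5: consonant
  'i' at position 6: vowel (running total: 1)
  'e' at position 7: vowel (running total: 2)
Total vowels: 2

2


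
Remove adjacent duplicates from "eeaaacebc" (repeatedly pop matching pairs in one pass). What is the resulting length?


Input: eeaaacebc
Stack-based adjacent duplicate removal:
  Read 'e': push. Stack: e
  Read 'e': matches stack top 'e' => pop. Stack: (empty)
  Read 'a': push. Stack: a
  Read 'a': matches stack top 'a' => pop. Stack: (empty)
  Read 'a': push. Stack: a
  Read 'c': push. Stack: ac
  Read 'e': push. Stack: ace
  Read 'b': push. Stack: aceb
  Read 'c': push. Stack: acebc
Final stack: "acebc" (length 5)

5


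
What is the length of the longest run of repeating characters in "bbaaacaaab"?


Input: "bbaaacaaab"
Scanning for longest run:
  Position 1 ('b'): continues run of 'b', length=2
  Position 2 ('a'): new char, reset run to 1
  Position 3 ('a'): continues run of 'a', length=2
  Position 4 ('a'): continues run of 'a', length=3
  Position 5 ('c'): new char, reset run to 1
  Position 6 ('a'): new char, reset run to 1
  Position 7 ('a'): continues run of 'a', length=2
  Position 8 ('a'): continues run of 'a', length=3
  Position 9 ('b'): new char, reset run to 1
Longest run: 'a' with length 3

3


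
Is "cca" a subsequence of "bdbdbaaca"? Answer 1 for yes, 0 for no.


Check if "cca" is a subsequence of "bdbdbaaca"
Greedy scan:
  Position 0 ('b'): no match needed
  Position 1 ('d'): no match needed
  Position 2 ('b'): no match needed
  Position 3 ('d'): no match needed
  Position 4 ('b'): no match needed
  Position 5 ('a'): no match needed
  Position 6 ('a'): no match needed
  Position 7 ('c'): matches sub[0] = 'c'
  Position 8 ('a'): no match needed
Only matched 1/3 characters => not a subsequence

0


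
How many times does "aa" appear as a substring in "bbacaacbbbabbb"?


Searching for "aa" in "bbacaacbbbabbb"
Scanning each position:
  Position 0: "bb" => no
  Position 1: "ba" => no
  Position 2: "ac" => no
  Position 3: "ca" => no
  Position 4: "aa" => MATCH
  Position 5: "ac" => no
  Position 6: "cb" => no
  Position 7: "bb" => no
  Position 8: "bb" => no
  Position 9: "ba" => no
  Position 10: "ab" => no
  Position 11: "bb" => no
  Position 12: "bb" => no
Total occurrences: 1

1


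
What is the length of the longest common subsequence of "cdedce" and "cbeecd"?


LCS of "cdedce" and "cbeecd"
DP table:
           c    b    e    e    c    d
      0    0    0    0    0    0    0
  c   0    1    1    1    1    1    1
  d   0    1    1    1    1    1    2
  e   0    1    1    2    2    2    2
  d   0    1    1    2    2    2    3
  c   0    1    1    2    2    3    3
  e   0    1    1    2    3    3    3
LCS length = dp[6][6] = 3

3


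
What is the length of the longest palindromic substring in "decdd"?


Input: "decdd"
Checking substrings for palindromes:
  [3:5] "dd" (len 2) => palindrome
Longest palindromic substring: "dd" with length 2

2


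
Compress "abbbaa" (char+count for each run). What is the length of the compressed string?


Input: abbbaa
Runs:
  'a' x 1 => "a1"
  'b' x 3 => "b3"
  'a' x 2 => "a2"
Compressed: "a1b3a2"
Compressed length: 6

6


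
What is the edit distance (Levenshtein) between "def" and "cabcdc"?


Computing edit distance: "def" -> "cabcdc"
DP table:
           c    a    b    c    d    c
      0    1    2    3    4    5    6
  d   1    1    2    3    4    4    5
  e   2    2    2    3    4    5    5
  f   3    3    3    3    4    5    6
Edit distance = dp[3][6] = 6

6


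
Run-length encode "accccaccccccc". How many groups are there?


Input: accccaccccccc
Scanning for consecutive runs:
  Group 1: 'a' x 1 (positions 0-0)
  Group 2: 'c' x 4 (positions 1-4)
  Group 3: 'a' x 1 (positions 5-5)
  Group 4: 'c' x 7 (positions 6-12)
Total groups: 4

4


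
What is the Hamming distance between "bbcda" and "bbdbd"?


Comparing "bbcda" and "bbdbd" position by position:
  Position 0: 'b' vs 'b' => same
  Position 1: 'b' vs 'b' => same
  Position 2: 'c' vs 'd' => differ
  Position 3: 'd' vs 'b' => differ
  Position 4: 'a' vs 'd' => differ
Total differences (Hamming distance): 3

3


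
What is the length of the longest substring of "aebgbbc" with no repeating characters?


Input: "aebgbbc"
Sliding window (track last position of each char):
  Position 0 ('a'): window [0,0] length 1 -- new best
  Position 1 ('e'): window [0,1] length 2 -- new best
  Position 2 ('b'): window [0,2] length 3 -- new best
  Position 3 ('g'): window [0,3] length 4 -- new best
  Position 4 ('b'): repeat (last at 2), move window start to 3
  Position 4 ('b'): window [3,4] length 2
  Position 5 ('b'): repeat (last at 4), move window start to 5
  Position 5 ('b'): window [5,5] length 1
  Position 6 ('c'): window [5,6] length 2
Longest substring with no repeats: "aebg" with length 4

4


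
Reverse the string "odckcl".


Input: odckcl
Reading characters right to left:
  Position 5: 'l'
  Position 4: 'c'
  Position 3: 'k'
  Position 2: 'c'
  Position 1: 'd'
  Position 0: 'o'
Reversed: lckcdo

lckcdo


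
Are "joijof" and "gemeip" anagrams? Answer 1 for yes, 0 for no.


Strings: "joijof", "gemeip"
Sorted first:  fijjoo
Sorted second: eegimp
Differ at position 0: 'f' vs 'e' => not anagrams

0
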